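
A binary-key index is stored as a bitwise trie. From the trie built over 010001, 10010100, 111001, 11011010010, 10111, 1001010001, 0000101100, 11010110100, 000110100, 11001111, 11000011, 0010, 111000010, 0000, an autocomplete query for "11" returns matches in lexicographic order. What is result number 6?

111001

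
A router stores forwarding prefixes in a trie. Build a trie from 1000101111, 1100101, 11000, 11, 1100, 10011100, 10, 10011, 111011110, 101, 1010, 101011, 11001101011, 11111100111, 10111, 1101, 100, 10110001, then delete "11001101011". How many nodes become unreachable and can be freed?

A node on "11001101011"'s path can go only if nothing else ends at it or branches off below it.
The suffix "101011" (6 nodes) is used only by "11001101011"; the node for "11001" still has the child "0", so pruning stops there.
Nodes removed: 6

6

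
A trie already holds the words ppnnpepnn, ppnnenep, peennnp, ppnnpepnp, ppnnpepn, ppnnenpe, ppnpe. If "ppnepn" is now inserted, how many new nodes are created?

The longest prefix of "ppnepn" already in the trie is "ppn" (length 3).
New nodes needed: |"ppnepn"| − 3 = 6 − 3 = 3.

3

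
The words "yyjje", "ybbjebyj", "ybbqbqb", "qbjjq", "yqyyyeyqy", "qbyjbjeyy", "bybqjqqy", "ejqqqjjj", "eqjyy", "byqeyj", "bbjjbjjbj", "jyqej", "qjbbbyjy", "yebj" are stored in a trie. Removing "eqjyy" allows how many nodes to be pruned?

After clearing the end-marker at "eqjyy", prune upward until reaching a node still needed by another word.
The suffix "qjyy" (4 nodes) is used only by "eqjyy"; the node for "e" still has the child "j", so pruning stops there.
Nodes removed: 4

4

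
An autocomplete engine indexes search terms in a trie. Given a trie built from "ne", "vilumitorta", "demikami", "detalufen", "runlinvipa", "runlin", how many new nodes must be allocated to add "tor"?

3

"tor" shares no prefix with any stored word, so all 3 characters open new nodes.
3 − 0 = 3 new nodes.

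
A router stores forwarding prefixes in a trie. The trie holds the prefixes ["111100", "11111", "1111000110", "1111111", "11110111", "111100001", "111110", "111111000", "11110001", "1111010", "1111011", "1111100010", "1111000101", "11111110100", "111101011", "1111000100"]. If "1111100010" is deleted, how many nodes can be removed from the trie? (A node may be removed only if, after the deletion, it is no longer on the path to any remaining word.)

4

After clearing the end-marker at "1111100010", prune upward until reaching a node still needed by another word.
The suffix "0010" (4 nodes) is used only by "1111100010"; "111110" is itself a stored word, so pruning stops there.
Nodes removed: 4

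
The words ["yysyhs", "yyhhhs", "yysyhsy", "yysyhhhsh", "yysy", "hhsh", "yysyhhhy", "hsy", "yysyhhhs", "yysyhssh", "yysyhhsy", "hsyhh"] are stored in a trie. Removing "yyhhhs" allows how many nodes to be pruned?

4

Walk "yyhhhs" from the leaf back toward the root, removing each node that no remaining word uses.
The suffix "hhhs" (4 nodes) is used only by "yyhhhs"; the node for "yy" still has the child "s", so pruning stops there.
Nodes removed: 4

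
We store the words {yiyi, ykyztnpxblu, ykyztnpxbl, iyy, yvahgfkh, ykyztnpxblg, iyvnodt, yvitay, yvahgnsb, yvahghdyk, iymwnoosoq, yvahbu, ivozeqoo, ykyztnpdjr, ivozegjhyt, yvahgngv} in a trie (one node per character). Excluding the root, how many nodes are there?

68

Count nodes per top-level branch (shared prefixes stored once):
  'i'-branch (ivozegjhyt, ivozeqoo, iymwnoosoq, iyvnodt, iyy): 28 nodes
  'y'-branch (yiyi, ykyztnpdjr, ykyztnpxbl, ykyztnpxblg, ykyztnpxblu, yvahbu, yvahgfkh, yvahghdyk, yvahgngv, yvahgnsb, yvitay): 40 nodes
Sum: 68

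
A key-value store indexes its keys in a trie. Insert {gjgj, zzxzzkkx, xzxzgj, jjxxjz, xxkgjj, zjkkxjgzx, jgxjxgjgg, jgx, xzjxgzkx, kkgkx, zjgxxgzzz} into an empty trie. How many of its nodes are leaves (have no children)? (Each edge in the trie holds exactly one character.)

Leaves are exactly the stored words that no other stored word extends.
Those words: "gjgj", "jgxjxgjgg", "jjxxjz", "kkgkx", "xxkgjj", "xzjxgzkx", "xzxzgj", "zjgxxgzzz", "zjkkxjgzx", "zzxzzkkx"
Leaf count: 10

10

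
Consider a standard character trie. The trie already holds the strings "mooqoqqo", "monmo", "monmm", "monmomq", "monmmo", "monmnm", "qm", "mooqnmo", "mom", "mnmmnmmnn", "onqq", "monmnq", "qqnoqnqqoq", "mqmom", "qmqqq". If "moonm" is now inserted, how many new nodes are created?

Walking "moonm" from the root, the first 3 characters ("moo") follow existing edges; "n" is the first miss.
So 5 − 3 = 2 new nodes.

2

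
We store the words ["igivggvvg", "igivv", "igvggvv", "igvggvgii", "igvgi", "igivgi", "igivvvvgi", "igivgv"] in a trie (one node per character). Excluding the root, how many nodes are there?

Trie structure (* marks end of a word):
(root)
└─ i
   └─ g
      ├─ i
      │  └─ v
      │     ├─ g
      │     │  ├─ g
      │     │  │  └─ v
      │     │  │     └─ v
      │     │  │        └─ g *
      │     │  ├─ i *
      │     │  └─ v *
      │     └─ v *
      │        └─ v
      │           └─ v
      │              └─ g
      │                 └─ i *
      └─ v
         └─ g
            ├─ g
            │  └─ v
            │     ├─ g
            │     │  └─ i
            │     │     └─ i *
            │     └─ v *
            └─ i *
Counting every labelled node above: 25.

25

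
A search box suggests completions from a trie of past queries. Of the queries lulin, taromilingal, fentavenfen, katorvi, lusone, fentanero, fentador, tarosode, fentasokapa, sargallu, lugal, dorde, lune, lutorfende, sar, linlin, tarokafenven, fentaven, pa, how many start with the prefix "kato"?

Traverse to the node for "kato", then collect every word in that subtree.
Matches: "katorvi"
Count: 1

1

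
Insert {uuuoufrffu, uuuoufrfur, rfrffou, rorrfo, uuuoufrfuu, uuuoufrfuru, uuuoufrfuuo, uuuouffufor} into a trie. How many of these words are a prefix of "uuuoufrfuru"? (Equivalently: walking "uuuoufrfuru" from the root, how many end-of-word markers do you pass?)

Traverse "uuuoufrfuru" character by character; count nodes along the way that are marked as word ends.
Prefixes of the query that are stored words: "uuuoufrfur", "uuuoufrfuru"
Count: 2

2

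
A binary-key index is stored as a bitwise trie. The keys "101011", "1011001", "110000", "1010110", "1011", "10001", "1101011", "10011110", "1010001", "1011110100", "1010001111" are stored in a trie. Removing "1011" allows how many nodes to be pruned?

Walk "1011" from the leaf back toward the root, removing each node that no remaining word uses.
Every node on "1011" is still needed (e.g. by "1011001"), so nothing is freed.
Nodes removed: 0

0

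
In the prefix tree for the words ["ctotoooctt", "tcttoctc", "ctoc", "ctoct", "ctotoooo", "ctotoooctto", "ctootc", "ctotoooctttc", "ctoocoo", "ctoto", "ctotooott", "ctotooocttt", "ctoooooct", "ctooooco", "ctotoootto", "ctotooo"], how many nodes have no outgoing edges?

A leaf is a node with no children — equivalently, the end of a word that is not a proper prefix of any other stored word.
Those words: "ctoct", "ctoocoo", "ctooooco", "ctoooooct", "ctootc", "ctotoooctto", "ctotoooctttc", "ctotoooo", "ctotoootto", "tcttoctc"
Leaf count: 10

10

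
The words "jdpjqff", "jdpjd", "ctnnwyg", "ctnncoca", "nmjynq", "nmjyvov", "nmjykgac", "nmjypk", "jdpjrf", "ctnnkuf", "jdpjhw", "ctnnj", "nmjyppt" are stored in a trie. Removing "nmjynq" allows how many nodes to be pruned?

2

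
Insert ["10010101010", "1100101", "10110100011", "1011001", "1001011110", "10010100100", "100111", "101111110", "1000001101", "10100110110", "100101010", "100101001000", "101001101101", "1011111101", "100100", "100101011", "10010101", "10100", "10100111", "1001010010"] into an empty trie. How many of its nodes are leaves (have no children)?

Leaves are exactly the stored words that no other stored word extends.
Those words: "1000001101", "100100", "100101001000", "10010101010", "100101011", "1001011110", "100111", "101001101101", "10100111", "1011001", "10110100011", "1011111101", "1100101"
Leaf count: 13

13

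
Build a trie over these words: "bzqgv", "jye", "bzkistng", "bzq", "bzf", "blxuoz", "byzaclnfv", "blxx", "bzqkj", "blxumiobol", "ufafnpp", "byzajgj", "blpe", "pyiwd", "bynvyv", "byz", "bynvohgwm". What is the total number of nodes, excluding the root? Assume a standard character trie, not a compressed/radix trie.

Count nodes per top-level branch (shared prefixes stored once):
  'b'-branch (blpe, blxumiobol, blxuoz, blxx, bynvohgwm, bynvyv, byz, byzaclnfv, byzajgj, bzf, bzkistng, bzq, bzqgv, bzqkj): 48 nodes
  'j'-branch (jye): 3 nodes
  'p'-branch (pyiwd): 5 nodes
  'u'-branch (ufafnpp): 7 nodes
Sum: 63

63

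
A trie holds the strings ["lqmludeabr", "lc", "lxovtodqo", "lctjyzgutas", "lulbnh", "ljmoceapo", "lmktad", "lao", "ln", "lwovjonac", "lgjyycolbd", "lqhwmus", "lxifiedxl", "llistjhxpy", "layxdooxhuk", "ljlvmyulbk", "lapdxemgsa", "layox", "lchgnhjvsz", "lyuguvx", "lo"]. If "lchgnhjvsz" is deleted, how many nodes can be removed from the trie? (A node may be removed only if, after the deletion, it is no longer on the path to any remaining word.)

After clearing the end-marker at "lchgnhjvsz", prune upward until reaching a node still needed by another word.
The suffix "hgnhjvsz" (8 nodes) is used only by "lchgnhjvsz"; the node for "lc" still has the child "t", so pruning stops there.
Nodes removed: 8

8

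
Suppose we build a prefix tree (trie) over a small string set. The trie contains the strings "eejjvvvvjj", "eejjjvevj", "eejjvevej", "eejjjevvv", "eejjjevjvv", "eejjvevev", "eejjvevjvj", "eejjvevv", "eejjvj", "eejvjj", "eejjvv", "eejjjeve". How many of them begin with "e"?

12

Walk to "e"; the words in its subtree are exactly those with that prefix.
Words under "e": eejjjeve, eejjjevjvv, eejjjevvv, eejjjvevj, eejjvevej, eejjvevev, eejjvevjvj, eejjvevv, eejjvj, eejjvv, eejjvvvvjj, eejvjj
Count: 12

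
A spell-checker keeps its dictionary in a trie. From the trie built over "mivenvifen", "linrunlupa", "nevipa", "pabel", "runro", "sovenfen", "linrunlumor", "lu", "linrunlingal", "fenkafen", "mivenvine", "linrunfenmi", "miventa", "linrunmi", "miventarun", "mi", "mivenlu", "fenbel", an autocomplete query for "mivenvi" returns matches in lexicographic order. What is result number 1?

mivenvifen

DFS of the "mivenvi" subtree visits, in order: "mivenvifen", "mivenvine"
Position 1: mivenvifen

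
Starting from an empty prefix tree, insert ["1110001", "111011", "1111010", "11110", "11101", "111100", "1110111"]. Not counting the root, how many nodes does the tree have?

Count nodes per top-level branch (shared prefixes stored once):
  '1'-branch (1110001, 11101, 111011, 1110111, 11110, 111100, 1111010): 15 nodes
Sum: 15

15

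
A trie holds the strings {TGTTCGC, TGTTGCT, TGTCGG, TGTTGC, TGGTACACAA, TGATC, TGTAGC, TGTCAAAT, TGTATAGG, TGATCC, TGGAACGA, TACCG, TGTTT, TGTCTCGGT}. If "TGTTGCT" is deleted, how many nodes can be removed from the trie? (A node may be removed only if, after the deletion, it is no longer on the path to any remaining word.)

1

A node on "TGTTGCT"'s path can go only if nothing else ends at it or branches off below it.
The suffix "T" (1 node) is used only by "TGTTGCT"; "TGTTGC" is itself a stored word, so pruning stops there.
Nodes removed: 1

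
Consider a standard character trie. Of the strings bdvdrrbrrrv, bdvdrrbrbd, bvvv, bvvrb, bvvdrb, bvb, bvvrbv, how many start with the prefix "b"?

7

Walk to "b"; the words in its subtree are exactly those with that prefix.
Words under "b": bdvdrrbrbd, bdvdrrbrrrv, bvb, bvvdrb, bvvrb, bvvrbv, bvvv
Count: 7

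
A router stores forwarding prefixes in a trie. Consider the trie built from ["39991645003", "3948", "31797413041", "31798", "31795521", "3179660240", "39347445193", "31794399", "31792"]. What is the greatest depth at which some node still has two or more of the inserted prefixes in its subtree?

4

Equivalently: take the maximum, over all pairs, of their longest common prefix length.
e.g. "31792" and "31794399" share the prefix "3179" of length 4; no pair shares a longer one.
Longest shared-prefix length: 4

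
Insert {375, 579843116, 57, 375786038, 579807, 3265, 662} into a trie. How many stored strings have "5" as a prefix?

3

Traverse to the node for "5", then collect every word in that subtree.
Words under "5": 57, 579807, 579843116
Count: 3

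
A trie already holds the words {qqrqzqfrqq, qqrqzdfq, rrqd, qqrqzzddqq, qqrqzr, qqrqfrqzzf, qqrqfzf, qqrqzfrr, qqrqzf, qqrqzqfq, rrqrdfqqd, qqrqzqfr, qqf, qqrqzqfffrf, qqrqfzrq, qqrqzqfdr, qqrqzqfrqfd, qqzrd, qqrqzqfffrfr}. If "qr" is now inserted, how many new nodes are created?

1

"q" is already a path in the trie; the remaining "r" must be added.
Each of the 1 remaining characters creates one node.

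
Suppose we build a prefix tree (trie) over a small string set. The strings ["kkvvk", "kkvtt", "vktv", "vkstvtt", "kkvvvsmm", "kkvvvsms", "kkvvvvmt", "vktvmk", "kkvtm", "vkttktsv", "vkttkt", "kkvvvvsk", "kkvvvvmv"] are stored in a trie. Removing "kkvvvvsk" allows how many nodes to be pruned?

2

A node on "kkvvvvsk"'s path can go only if nothing else ends at it or branches off below it.
The suffix "sk" (2 nodes) is used only by "kkvvvvsk"; the node for "kkvvvv" still has the child "m", so pruning stops there.
Nodes removed: 2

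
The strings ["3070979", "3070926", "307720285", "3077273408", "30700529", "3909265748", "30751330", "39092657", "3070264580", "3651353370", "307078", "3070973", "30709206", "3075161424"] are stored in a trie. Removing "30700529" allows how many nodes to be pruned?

After clearing the end-marker at "30700529", prune upward until reaching a node still needed by another word.
The suffix "0529" (4 nodes) is used only by "30700529"; the node for "3070" still has the child "9", so pruning stops there.
Nodes removed: 4

4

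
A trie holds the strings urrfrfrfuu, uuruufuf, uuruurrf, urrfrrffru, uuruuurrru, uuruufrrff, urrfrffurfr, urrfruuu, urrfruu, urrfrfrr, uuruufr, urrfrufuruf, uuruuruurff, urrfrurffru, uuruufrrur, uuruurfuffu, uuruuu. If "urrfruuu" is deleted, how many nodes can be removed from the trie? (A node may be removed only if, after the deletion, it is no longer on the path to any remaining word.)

A node on "urrfruuu"'s path can go only if nothing else ends at it or branches off below it.
The suffix "u" (1 node) is used only by "urrfruuu"; "urrfruu" is itself a stored word, so pruning stops there.
Nodes removed: 1

1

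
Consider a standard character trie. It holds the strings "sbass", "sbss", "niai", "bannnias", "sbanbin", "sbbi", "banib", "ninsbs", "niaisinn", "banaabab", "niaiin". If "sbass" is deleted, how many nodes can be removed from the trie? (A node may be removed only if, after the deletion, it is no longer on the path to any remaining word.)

2

A node on "sbass"'s path can go only if nothing else ends at it or branches off below it.
The suffix "ss" (2 nodes) is used only by "sbass"; the node for "sba" still has the child "n", so pruning stops there.
Nodes removed: 2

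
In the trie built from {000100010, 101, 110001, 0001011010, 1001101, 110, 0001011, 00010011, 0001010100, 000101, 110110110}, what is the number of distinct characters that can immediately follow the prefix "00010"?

2

Follow the path "00010" to its node, then look at its outgoing edges.
Distinct next characters after "00010": 0, 1.
That node has 2 child edges.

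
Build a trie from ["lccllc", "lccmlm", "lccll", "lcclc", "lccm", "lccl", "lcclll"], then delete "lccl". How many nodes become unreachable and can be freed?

0

A node on "lccl"'s path can go only if nothing else ends at it or branches off below it.
Every node on "lccl" is still needed (e.g. by "lccllc"), so nothing is freed.
Nodes removed: 0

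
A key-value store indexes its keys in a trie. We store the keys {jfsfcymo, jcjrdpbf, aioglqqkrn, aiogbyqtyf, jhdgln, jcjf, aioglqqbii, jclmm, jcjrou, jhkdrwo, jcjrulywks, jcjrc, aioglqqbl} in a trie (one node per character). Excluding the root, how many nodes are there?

58

Insert word by word; a character creates a node only if that edge doesn't already exist:
  "jfsfcymo" → 8 new (j, f, s, f, c, y, m, o)
  "jcjrdpbf" → prefix "j" already present; 7 new (c, j, r, d, p, b, f)
  "aioglqqkrn" → 10 new (a, i, o, g, l, q, q, k, r, n)
  "aiogbyqtyf" → prefix "aiog" already present; 6 new (b, y, q, t, y, f)
  "jhdgln" → prefix "j" already present; 5 new (h, d, g, l, n)
  "jcjf" → prefix "jcj" already present; 1 new (f)
  "aioglqqbii" → prefix "aioglqq" already present; 3 new (b, i, i)
  "jclmm" → prefix "jc" already present; 3 new (l, m, m)
  "jcjrou" → prefix "jcjr" already present; 2 new (o, u)
  "jhkdrwo" → prefix "jh" already present; 5 new (k, d, r, w, o)
  "jcjrulywks" → prefix "jcjr" already present; 6 new (u, l, y, w, k, s)
  "jcjrc" → prefix "jcjr" already present; 1 new (c)
  "aioglqqbl" → prefix "aioglqqb" already present; 1 new (l)
Total nodes = 8 + 7 + 10 + 6 + 5 + 1 + 3 + 3 + 2 + 5 + 6 + 1 + 1 = 58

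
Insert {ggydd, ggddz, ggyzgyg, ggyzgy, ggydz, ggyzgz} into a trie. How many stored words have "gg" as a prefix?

6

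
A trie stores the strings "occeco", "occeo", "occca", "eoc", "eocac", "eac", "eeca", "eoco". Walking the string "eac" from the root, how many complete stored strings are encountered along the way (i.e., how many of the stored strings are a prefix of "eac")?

Walk "eac" from the root; an end-of-word marker is hit whenever a stored word is a prefix of "eac".
Prefixes of the query that are stored words: "eac"
Count: 1

1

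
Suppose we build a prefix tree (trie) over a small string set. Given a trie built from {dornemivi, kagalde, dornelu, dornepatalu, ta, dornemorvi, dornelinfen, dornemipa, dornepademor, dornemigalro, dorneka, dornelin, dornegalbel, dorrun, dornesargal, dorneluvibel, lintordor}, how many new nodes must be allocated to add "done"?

2

Walking "done" from the root, the first 2 characters ("do") follow existing edges; "n" is the first miss.
Each of the 2 remaining characters creates one node.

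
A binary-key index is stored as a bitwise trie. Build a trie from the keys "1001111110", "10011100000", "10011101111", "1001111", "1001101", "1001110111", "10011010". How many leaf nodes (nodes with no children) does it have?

Leaves are exactly the stored words that no other stored word extends.
Those words: "10011010", "10011100000", "10011101111", "1001111110"
Leaf count: 4

4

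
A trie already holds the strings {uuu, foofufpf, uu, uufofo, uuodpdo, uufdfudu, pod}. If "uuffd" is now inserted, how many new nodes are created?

The longest prefix of "uuffd" already in the trie is "uuf" (length 3).
New nodes needed: |"uuffd"| − 3 = 5 − 3 = 2.

2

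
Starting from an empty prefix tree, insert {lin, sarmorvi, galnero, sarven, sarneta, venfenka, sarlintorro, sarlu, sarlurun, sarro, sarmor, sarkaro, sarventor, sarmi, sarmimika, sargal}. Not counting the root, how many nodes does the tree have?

62

Insert word by word; a character creates a node only if that edge doesn't already exist:
  "lin" → 3 new (l, i, n)
  "sarmorvi" → 8 new (s, a, r, m, o, r, v, i)
  "galnero" → 7 new (g, a, l, n, e, r, o)
  "sarven" → prefix "sar" already present; 3 new (v, e, n)
  "sarneta" → prefix "sar" already present; 4 new (n, e, t, a)
  "venfenka" → 8 new (v, e, n, f, e, n, k, a)
  "sarlintorro" → prefix "sar" already present; 8 new (l, i, n, t, o, r, r, o)
  "sarlu" → prefix "sarl" already present; 1 new (u)
  "sarlurun" → prefix "sarlu" already present; 3 new (r, u, n)
  "sarro" → prefix "sar" already present; 2 new (r, o)
  "sarmor" → prefix "sarmor" already present; 0 new (none)
  "sarkaro" → prefix "sar" already present; 4 new (k, a, r, o)
  "sarventor" → prefix "sarven" already present; 3 new (t, o, r)
  "sarmi" → prefix "sarm" already present; 1 new (i)
  "sarmimika" → prefix "sarmi" already present; 4 new (m, i, k, a)
  "sargal" → prefix "sar" already present; 3 new (g, a, l)
Total nodes = 3 + 8 + 7 + 3 + 4 + 8 + 8 + 1 + 3 + 2 + 0 + 4 + 3 + 1 + 4 + 3 = 62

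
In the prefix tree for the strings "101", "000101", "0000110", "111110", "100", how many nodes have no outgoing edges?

A leaf is a node with no children — equivalently, the end of a word that is not a proper prefix of any other stored word.
Those words: "0000110", "000101", "100", "101", "111110"
Leaf count: 5

5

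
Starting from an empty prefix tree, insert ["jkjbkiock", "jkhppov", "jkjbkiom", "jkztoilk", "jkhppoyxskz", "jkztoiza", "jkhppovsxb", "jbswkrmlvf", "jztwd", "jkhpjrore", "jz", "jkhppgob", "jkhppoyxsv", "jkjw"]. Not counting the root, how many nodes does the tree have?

54

Count nodes per top-level branch (shared prefixes stored once):
  'j'-branch (jbswkrmlvf, jkhpjrore, jkhppgob, jkhppov, jkhppovsxb, jkhppoyxskz, jkhppoyxsv, jkjbkiock, jkjbkiom, jkjw, jkztoilk, jkztoiza, jz, jztwd): 54 nodes
Sum: 54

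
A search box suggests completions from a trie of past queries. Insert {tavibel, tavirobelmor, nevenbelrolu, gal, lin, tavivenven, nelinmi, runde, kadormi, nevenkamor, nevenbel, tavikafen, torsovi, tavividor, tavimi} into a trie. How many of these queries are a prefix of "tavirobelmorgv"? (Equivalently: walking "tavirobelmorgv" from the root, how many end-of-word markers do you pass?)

1

Check each prefix of "tavirobelmorgv" against the stored set — each match is an end-marker on the path.
Prefixes of the query that are stored words: "tavirobelmor"
Count: 1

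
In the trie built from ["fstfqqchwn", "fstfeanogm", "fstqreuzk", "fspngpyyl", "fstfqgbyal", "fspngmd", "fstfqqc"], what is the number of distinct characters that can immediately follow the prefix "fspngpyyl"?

0

Walk "fspngpyyl" from the root, arriving at one node.
No stored string extends past "fspngpyyl".
That node has 0 child edges.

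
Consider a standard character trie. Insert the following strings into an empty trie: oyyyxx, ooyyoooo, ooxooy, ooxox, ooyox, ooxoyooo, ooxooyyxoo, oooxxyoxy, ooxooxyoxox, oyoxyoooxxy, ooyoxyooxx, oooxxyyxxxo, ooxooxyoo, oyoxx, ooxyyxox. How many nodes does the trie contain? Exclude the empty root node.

67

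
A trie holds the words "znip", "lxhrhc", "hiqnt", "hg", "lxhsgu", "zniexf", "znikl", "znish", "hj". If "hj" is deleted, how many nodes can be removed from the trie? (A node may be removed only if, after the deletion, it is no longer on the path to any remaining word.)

1

After clearing the end-marker at "hj", prune upward until reaching a node still needed by another word.
The suffix "j" (1 node) is used only by "hj"; the node for "h" still has the child "i", so pruning stops there.
Nodes removed: 1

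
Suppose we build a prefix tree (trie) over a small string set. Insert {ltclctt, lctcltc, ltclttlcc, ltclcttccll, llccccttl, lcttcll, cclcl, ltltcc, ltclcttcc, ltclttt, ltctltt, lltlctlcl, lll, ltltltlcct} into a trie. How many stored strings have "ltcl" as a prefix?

Traverse to the node for "ltcl", then collect every word in that subtree.
Matches: "ltclctt", "ltclcttcc", "ltclcttccll", "ltclttlcc", "ltclttt"
Count: 5

5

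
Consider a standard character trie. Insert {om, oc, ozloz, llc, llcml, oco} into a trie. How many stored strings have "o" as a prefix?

Filter for entries beginning with "o":
Matches: "oc", "oco", "om", "ozloz"
Count: 4

4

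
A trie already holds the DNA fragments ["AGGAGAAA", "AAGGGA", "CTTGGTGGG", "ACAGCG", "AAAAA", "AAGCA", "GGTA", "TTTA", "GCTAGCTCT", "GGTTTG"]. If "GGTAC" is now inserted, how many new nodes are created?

The longest prefix of "GGTAC" already in the trie is "GGTA" (length 4).
New nodes needed: |"GGTAC"| − 4 = 5 − 4 = 1.

1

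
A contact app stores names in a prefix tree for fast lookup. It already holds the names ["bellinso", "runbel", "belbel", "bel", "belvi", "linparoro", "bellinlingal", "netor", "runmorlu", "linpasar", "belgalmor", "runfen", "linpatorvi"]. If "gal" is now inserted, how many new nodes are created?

3

Nothing in the trie begins with "g"; the whole of "gal" is new.
3 − 0 = 3 new nodes.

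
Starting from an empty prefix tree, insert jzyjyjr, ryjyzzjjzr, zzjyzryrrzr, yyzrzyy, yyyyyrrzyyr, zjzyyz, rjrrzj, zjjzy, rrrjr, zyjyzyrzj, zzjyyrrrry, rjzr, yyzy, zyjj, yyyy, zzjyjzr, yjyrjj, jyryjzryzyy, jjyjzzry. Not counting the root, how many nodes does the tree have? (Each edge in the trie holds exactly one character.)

104

Insert word by word; a character creates a node only if that edge doesn't already exist:
  "jzyjyjr" → 7 new (j, z, y, j, y, j, r)
  "ryjyzzjjzr" → 10 new (r, y, j, y, z, z, j, j, z, r)
  "zzjyzryrrzr" → 11 new (z, z, j, y, z, r, y, r, r, z, r)
  "yyzrzyy" → 7 new (y, y, z, r, z, y, y)
  "yyyyyrrzyyr" → prefix "yy" already present; 9 new (y, y, y, r, r, z, y, y, r)
  "zjzyyz" → prefix "z" already present; 5 new (j, z, y, y, z)
  "rjrrzj" → prefix "r" already present; 5 new (j, r, r, z, j)
  "zjjzy" → prefix "zj" already present; 3 new (j, z, y)
  "rrrjr" → prefix "r" already present; 4 new (r, r, j, r)
  "zyjyzyrzj" → prefix "z" already present; 8 new (y, j, y, z, y, r, z, j)
  "zzjyyrrrry" → prefix "zzjy" already present; 6 new (y, r, r, r, r, y)
  "rjzr" → prefix "rj" already present; 2 new (z, r)
  "yyzy" → prefix "yyz" already present; 1 new (y)
  "zyjj" → prefix "zyj" already present; 1 new (j)
  "yyyy" → prefix "yyyy" already present; 0 new (none)
  "zzjyjzr" → prefix "zzjy" already present; 3 new (j, z, r)
  "yjyrjj" → prefix "y" already present; 5 new (j, y, r, j, j)
  "jyryjzryzyy" → prefix "j" already present; 10 new (y, r, y, j, z, r, y, z, y, y)
  "jjyjzzry" → prefix "j" already present; 7 new (j, y, j, z, z, r, y)
Total nodes = 7 + 10 + 11 + 7 + 9 + 5 + 5 + 3 + 4 + 8 + 6 + 2 + 1 + 1 + 0 + 3 + 5 + 10 + 7 = 104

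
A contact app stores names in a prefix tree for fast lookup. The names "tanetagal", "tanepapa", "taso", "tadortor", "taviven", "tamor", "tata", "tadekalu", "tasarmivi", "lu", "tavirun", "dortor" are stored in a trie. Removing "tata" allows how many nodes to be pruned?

A node on "tata"'s path can go only if nothing else ends at it or branches off below it.
The suffix "ta" (2 nodes) is used only by "tata"; the node for "ta" still has the child "n", so pruning stops there.
Nodes removed: 2

2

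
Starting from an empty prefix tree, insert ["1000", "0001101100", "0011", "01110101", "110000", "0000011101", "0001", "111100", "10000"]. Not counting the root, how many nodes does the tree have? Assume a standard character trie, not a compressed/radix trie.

40

Trie structure (* marks end of a word):
(root)
├─ 0
│  ├─ 0
│  │  ├─ 0
│  │  │  ├─ 0
│  │  │  │  └─ 0
│  │  │  │     └─ 1
│  │  │  │        └─ 1
│  │  │  │           └─ 1
│  │  │  │              └─ 0
│  │  │  │                 └─ 1 *
│  │  │  └─ 1 *
│  │  │     └─ 1
│  │  │        └─ 0
│  │  │           └─ 1
│  │  │              └─ 1
│  │  │                 └─ 0
│  │  │                    └─ 0 *
│  │  └─ 1
│  │     └─ 1 *
│  └─ 1
│     └─ 1
│        └─ 1
│           └─ 0
│              └─ 1
│                 └─ 0
│                    └─ 1 *
└─ 1
   ├─ 0
   │  └─ 0
   │     └─ 0 *
   │        └─ 0 *
   └─ 1
      ├─ 0
      │  └─ 0
      │     └─ 0
      │        └─ 0 *
      └─ 1
         └─ 1
            └─ 0
               └─ 0 *
Counting every labelled node above: 40.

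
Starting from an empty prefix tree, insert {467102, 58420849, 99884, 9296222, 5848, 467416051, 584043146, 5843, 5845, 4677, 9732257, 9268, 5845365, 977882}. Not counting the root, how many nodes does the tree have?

56

Insert word by word; a character creates a node only if that edge doesn't already exist:
  "467102" → 6 new (4, 6, 7, 1, 0, 2)
  "58420849" → 8 new (5, 8, 4, 2, 0, 8, 4, 9)
  "99884" → 5 new (9, 9, 8, 8, 4)
  "9296222" → prefix "9" already present; 6 new (2, 9, 6, 2, 2, 2)
  "5848" → prefix "584" already present; 1 new (8)
  "467416051" → prefix "467" already present; 6 new (4, 1, 6, 0, 5, 1)
  "584043146" → prefix "584" already present; 6 new (0, 4, 3, 1, 4, 6)
  "5843" → prefix "584" already present; 1 new (3)
  "5845" → prefix "584" already present; 1 new (5)
  "4677" → prefix "467" already present; 1 new (7)
  "9732257" → prefix "9" already present; 6 new (7, 3, 2, 2, 5, 7)
  "9268" → prefix "92" already present; 2 new (6, 8)
  "5845365" → prefix "5845" already present; 3 new (3, 6, 5)
  "977882" → prefix "97" already present; 4 new (7, 8, 8, 2)
Total nodes = 6 + 8 + 5 + 6 + 1 + 6 + 6 + 1 + 1 + 1 + 6 + 2 + 3 + 4 = 56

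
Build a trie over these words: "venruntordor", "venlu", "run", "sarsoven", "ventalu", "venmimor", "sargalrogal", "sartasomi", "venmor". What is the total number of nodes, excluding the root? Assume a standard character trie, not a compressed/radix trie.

50

For each word, the new-node count is its length minus the longest prefix already in the trie:
  "venruntordor" → 12 new (v, e, n, r, u, n, t, o, r, d, o, r)
  "venlu" → prefix "ven" already present; 2 new (l, u)
  "run" → 3 new (r, u, n)
  "sarsoven" → 8 new (s, a, r, s, o, v, e, n)
  "ventalu" → prefix "ven" already present; 4 new (t, a, l, u)
  "venmimor" → prefix "ven" already present; 5 new (m, i, m, o, r)
  "sargalrogal" → prefix "sar" already present; 8 new (g, a, l, r, o, g, a, l)
  "sartasomi" → prefix "sar" already present; 6 new (t, a, s, o, m, i)
  "venmor" → prefix "venm" already present; 2 new (o, r)
Total nodes = 12 + 2 + 3 + 8 + 4 + 5 + 8 + 6 + 2 = 50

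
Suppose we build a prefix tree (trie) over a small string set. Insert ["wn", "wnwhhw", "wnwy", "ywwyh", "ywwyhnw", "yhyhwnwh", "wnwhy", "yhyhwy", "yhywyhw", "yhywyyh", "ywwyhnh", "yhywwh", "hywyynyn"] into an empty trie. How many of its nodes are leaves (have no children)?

11

A leaf is a node with no children — equivalently, the end of a word that is not a proper prefix of any other stored word.
Those words: "hywyynyn", "wnwhhw", "wnwhy", "wnwy", "yhyhwnwh", "yhyhwy", "yhywwh", "yhywyhw", "yhywyyh", "ywwyhnh", "ywwyhnw"
Leaf count: 11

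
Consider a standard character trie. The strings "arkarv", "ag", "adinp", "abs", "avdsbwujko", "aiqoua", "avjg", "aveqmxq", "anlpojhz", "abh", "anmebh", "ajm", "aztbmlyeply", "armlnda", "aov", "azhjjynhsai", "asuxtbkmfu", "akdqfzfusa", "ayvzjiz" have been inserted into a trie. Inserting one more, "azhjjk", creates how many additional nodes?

The longest prefix of "azhjjk" already in the trie is "azhjj" (length 5).
Each of the 1 remaining characters creates one node.

1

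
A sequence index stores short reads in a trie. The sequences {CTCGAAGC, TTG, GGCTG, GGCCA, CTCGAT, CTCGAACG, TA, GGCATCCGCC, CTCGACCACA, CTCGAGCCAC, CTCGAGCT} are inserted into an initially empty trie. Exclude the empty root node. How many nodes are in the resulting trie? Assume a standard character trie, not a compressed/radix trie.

40

Count nodes per top-level branch (shared prefixes stored once):
  'C'-branch (CTCGAACG, CTCGAAGC, CTCGACCACA, CTCGAGCCAC, CTCGAGCT, CTCGAT): 22 nodes
  'G'-branch (GGCATCCGCC, GGCCA, GGCTG): 14 nodes
  'T'-branch (TA, TTG): 4 nodes
Sum: 40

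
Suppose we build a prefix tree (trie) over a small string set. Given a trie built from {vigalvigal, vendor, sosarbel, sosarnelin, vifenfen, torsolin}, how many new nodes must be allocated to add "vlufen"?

The longest prefix of "vlufen" already in the trie is "v" (length 1).
Each of the 5 remaining characters creates one node.

5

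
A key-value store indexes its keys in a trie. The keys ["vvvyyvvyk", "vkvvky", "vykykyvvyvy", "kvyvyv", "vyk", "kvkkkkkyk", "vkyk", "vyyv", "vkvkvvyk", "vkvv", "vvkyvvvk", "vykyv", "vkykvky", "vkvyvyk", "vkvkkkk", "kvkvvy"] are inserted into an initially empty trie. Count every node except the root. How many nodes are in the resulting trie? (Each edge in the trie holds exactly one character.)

66

Count nodes per top-level branch (shared prefixes stored once):
  'k'-branch (kvkkkkkyk, kvkvvy, kvyvyv): 16 nodes
  'v'-branch (vkvkkkk, vkvkvvyk, vkvv, vkvvky, vkvyvyk, vkyk, vkykvky, vvkyvvvk, vvvyyvvyk, vyk, vykykyvvyvy, vykyv, vyyv): 50 nodes
Sum: 66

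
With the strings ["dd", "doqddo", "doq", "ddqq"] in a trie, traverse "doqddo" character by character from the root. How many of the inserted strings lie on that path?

2

Traverse "doqddo" character by character; count nodes along the way that are marked as word ends.
Prefixes of the query that are stored words: "doq", "doqddo"
Count: 2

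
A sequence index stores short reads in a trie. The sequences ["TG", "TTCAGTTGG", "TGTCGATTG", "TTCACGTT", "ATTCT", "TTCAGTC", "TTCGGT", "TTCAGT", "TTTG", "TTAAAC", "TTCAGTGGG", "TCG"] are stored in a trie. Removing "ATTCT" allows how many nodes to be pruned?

5

After clearing the end-marker at "ATTCT", prune upward until reaching a node still needed by another word.
No other word shares any prefix with "ATTCT", so all 5 of its nodes go.
Nodes removed: 5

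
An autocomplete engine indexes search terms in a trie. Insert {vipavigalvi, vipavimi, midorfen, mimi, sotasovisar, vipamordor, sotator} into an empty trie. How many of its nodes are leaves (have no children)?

7

Leaves are exactly the stored words that no other stored word extends.
Those words: "midorfen", "mimi", "sotasovisar", "sotator", "vipamordor", "vipavigalvi", "vipavimi"
Leaf count: 7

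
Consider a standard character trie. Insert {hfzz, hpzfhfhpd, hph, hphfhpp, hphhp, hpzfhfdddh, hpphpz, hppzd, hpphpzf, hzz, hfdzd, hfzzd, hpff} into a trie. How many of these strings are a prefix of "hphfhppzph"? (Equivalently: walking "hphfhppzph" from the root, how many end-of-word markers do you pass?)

Walk "hphfhppzph" from the root; an end-of-word marker is hit whenever a stored word is a prefix of "hphfhppzph".
Prefixes of the query that are stored words: "hph", "hphfhpp"
Count: 2

2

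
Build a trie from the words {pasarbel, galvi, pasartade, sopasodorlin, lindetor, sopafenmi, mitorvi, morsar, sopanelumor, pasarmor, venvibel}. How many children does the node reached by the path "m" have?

Walk "m" from the root, arriving at one node.
Distinct next characters after "m": i, o.
That node has 2 child edges.

2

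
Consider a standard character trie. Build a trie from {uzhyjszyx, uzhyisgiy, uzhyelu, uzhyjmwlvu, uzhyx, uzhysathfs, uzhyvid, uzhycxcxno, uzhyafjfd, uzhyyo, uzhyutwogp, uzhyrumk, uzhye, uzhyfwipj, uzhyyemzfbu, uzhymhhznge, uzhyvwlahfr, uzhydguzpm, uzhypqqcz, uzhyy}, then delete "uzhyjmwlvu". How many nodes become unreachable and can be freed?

5

A node on "uzhyjmwlvu"'s path can go only if nothing else ends at it or branches off below it.
The suffix "mwlvu" (5 nodes) is used only by "uzhyjmwlvu"; the node for "uzhyj" still has the child "s", so pruning stops there.
Nodes removed: 5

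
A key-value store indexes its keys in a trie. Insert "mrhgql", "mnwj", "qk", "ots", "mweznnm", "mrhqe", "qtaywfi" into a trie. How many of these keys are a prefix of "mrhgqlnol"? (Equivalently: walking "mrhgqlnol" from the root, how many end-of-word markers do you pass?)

Check each prefix of "mrhgqlnol" against the stored set — each match is an end-marker on the path.
Prefixes of the query that are stored words: "mrhgql"
Count: 1

1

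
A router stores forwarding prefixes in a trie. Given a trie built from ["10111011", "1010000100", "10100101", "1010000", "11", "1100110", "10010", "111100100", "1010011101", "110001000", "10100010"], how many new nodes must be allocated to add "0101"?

4

Nothing in the trie begins with "0"; the whole of "0101" is new.
4 − 0 = 4 new nodes.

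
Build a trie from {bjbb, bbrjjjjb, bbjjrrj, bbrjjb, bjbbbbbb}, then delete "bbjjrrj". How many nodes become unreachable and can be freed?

After clearing the end-marker at "bbjjrrj", prune upward until reaching a node still needed by another word.
The suffix "jjrrj" (5 nodes) is used only by "bbjjrrj"; the node for "bb" still has the child "r", so pruning stops there.
Nodes removed: 5

5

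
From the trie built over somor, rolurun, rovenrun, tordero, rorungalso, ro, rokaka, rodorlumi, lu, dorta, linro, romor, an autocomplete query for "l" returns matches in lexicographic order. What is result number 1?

Words with prefix "l", in lexicographic order: "linro", "lu"
Position 1: linro

linro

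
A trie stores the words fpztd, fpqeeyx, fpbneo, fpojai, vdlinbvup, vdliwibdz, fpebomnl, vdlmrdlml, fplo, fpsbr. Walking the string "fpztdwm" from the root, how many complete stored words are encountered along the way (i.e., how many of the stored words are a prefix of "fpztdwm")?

1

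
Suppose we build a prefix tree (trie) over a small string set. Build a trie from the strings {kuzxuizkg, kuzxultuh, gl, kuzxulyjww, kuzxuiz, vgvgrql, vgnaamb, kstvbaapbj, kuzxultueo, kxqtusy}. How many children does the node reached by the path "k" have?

The children of the "k" node are the distinct next characters among strings starting with "k".
Characters that immediately follow "k" among the stored strings: {s, u, x}.
That node has 3 child edges.

3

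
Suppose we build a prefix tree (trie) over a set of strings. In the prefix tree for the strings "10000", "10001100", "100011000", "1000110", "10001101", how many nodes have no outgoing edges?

A leaf is a node with no children — equivalently, the end of a word that is not a proper prefix of any other stored word.
Those words: "10000", "100011000", "10001101"
Leaf count: 3

3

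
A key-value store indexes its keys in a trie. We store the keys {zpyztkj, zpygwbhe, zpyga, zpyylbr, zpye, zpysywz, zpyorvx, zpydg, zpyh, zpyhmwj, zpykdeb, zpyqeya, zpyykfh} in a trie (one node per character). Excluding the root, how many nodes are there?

For each word, the new-node count is its length minus the longest prefix already in the trie:
  "zpyztkj" → 7 new (z, p, y, z, t, k, j)
  "zpygwbhe" → prefix "zpy" already present; 5 new (g, w, b, h, e)
  "zpyga" → prefix "zpyg" already present; 1 new (a)
  "zpyylbr" → prefix "zpy" already present; 4 new (y, l, b, r)
  "zpye" → prefix "zpy" already present; 1 new (e)
  "zpysywz" → prefix "zpy" already present; 4 new (s, y, w, z)
  "zpyorvx" → prefix "zpy" already present; 4 new (o, r, v, x)
  "zpydg" → prefix "zpy" already present; 2 new (d, g)
  "zpyh" → prefix "zpy" already present; 1 new (h)
  "zpyhmwj" → prefix "zpyh" already present; 3 new (m, w, j)
  "zpykdeb" → prefix "zpy" already present; 4 new (k, d, e, b)
  "zpyqeya" → prefix "zpy" already present; 4 new (q, e, y, a)
  "zpyykfh" → prefix "zpyy" already present; 3 new (k, f, h)
Total nodes = 7 + 5 + 1 + 4 + 1 + 4 + 4 + 2 + 1 + 3 + 4 + 4 + 3 = 43

43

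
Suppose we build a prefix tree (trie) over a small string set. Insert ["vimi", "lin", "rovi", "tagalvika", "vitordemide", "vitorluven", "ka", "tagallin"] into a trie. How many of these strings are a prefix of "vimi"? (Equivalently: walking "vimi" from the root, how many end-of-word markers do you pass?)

Check each prefix of "vimi" against the stored set — each match is an end-marker on the path.
Prefixes of the query that are stored words: "vimi"
Count: 1

1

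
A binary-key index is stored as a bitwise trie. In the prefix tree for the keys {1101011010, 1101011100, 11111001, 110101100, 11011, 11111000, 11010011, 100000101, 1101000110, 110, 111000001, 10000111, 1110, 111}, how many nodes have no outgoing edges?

A leaf is a node with no children — equivalently, the end of a word that is not a proper prefix of any other stored word.
Those words: "100000101", "10000111", "1101000110", "11010011", "110101100", "1101011010", "1101011100", "11011", "111000001", "11111000", "11111001"
Leaf count: 11

11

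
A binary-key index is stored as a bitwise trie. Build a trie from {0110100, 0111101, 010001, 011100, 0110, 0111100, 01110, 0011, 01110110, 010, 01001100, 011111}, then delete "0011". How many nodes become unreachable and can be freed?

After clearing the end-marker at "0011", prune upward until reaching a node still needed by another word.
The suffix "011" (3 nodes) is used only by "0011"; the node for "0" still has the child "1", so pruning stops there.
Nodes removed: 3

3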